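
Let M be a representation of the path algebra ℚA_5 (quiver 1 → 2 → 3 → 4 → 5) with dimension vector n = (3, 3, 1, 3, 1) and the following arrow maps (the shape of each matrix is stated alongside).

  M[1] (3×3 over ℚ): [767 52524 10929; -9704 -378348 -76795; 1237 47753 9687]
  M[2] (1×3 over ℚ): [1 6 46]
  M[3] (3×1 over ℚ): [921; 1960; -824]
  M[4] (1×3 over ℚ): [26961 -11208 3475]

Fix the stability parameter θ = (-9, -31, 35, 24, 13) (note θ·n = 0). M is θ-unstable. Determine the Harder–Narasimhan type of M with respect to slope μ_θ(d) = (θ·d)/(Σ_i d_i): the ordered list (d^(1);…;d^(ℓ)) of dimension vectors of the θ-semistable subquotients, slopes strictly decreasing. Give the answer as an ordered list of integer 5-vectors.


Barcode: M ≅ I[1,2]^2, I[1,5], I[4,4]^2. HN layers by μ_θ (2 steps, strictly decreasing):
  μ^(1)=24; μ^(2)=-20

((0, 0, 1, 3, 1); (3, 3, 0, 0, 0))


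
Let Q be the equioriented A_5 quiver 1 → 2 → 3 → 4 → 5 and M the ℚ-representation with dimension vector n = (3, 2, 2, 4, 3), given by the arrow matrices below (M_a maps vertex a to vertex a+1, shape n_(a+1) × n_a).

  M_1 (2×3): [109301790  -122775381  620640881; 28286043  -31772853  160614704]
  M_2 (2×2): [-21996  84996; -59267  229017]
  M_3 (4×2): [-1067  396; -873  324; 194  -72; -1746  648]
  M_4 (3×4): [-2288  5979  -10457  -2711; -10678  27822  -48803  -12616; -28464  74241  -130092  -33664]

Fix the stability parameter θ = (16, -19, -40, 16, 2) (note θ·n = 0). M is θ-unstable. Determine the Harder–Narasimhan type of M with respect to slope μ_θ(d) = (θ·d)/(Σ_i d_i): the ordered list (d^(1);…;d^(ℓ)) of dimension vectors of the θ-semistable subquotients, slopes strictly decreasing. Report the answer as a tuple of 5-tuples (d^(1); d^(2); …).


Via rank(M_{q-1}∘⋯∘M_p): M ≅ I[1,1], I[1,2], I[1,3], I[3,5], I[4,4], I[4,5]^2.
μ_θ-semistable layers: μ^(1)=16; μ^(2)=9; μ^(3)=-3/2; μ^(4)=-43/3; μ^(5)=-40

((1, 0, 0, 1, 0); (0, 0, 0, 3, 3); (1, 1, 0, 0, 0); (1, 1, 1, 0, 0); (0, 0, 1, 0, 0))


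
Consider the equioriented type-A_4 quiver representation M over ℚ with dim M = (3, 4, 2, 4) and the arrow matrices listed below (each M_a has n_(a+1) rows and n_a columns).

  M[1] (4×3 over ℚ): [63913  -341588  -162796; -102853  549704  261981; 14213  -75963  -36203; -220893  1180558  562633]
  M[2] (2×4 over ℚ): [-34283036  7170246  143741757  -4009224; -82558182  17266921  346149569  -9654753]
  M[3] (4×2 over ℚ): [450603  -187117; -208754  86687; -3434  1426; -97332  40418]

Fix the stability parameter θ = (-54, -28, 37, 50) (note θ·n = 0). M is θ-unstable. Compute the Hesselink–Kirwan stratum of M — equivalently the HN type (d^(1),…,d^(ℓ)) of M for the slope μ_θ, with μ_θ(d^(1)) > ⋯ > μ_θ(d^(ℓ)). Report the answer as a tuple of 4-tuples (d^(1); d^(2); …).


Interval decomposition of M: I[1,2], I[1,4]^2, I[2,2], I[4,4]^2.
HN type (ℓ=4): μ^(1)=50; μ^(2)=37; μ^(3)=-28; μ^(4)=-54

((0, 0, 0, 4); (0, 0, 2, 0); (0, 4, 0, 0); (3, 0, 0, 0))


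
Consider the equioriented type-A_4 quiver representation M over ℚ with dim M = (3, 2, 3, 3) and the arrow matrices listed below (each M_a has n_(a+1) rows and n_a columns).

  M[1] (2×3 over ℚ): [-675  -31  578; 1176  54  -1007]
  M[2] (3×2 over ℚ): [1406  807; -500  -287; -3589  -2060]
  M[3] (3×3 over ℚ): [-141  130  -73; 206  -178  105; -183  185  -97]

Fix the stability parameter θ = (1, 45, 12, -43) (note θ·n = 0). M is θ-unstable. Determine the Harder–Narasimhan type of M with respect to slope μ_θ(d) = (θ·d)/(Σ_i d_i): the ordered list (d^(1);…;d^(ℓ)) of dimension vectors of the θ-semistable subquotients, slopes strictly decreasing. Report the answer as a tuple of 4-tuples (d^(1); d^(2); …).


Via rank(M_{q-1}∘⋯∘M_p): M ≅ I[1,1], I[1,4]^2, I[3,4].
μ_θ-semistable layers: μ^(1)=14/3; μ^(2)=1; μ^(3)=-31/2

((0, 2, 2, 2); (3, 0, 0, 0); (0, 0, 1, 1))


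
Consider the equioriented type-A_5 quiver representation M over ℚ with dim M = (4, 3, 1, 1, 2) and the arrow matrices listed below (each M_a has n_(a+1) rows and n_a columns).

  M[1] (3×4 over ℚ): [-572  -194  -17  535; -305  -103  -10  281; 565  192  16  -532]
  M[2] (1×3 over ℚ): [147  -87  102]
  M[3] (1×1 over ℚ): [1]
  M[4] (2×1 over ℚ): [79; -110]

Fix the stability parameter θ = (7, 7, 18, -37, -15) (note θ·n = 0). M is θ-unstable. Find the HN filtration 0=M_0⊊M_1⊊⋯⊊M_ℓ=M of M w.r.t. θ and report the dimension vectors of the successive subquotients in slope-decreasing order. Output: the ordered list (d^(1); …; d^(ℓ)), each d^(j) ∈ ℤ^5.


Interval decomposition of M: I[1,1], I[1,2]^2, I[1,5], I[5,5].
HN type (ℓ=3): μ^(1)=7; μ^(2)=-4; μ^(3)=-15

((3, 2, 0, 0, 0); (1, 1, 1, 1, 1); (0, 0, 0, 0, 1))


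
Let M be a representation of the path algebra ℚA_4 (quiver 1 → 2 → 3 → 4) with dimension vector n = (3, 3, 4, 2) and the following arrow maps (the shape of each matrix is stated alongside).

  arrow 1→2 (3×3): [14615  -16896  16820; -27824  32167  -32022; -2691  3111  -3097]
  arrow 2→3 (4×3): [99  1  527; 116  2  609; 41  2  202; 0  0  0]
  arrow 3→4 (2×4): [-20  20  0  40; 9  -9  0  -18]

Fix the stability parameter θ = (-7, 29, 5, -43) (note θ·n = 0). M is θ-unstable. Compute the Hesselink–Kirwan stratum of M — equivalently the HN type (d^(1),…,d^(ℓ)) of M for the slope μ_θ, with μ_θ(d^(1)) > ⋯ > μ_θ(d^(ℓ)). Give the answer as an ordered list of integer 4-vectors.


Interval decomposition of M: I[1,3]^2, I[1,4], I[3,3], I[4,4].
HN type (ℓ=5): μ^(1)=17; μ^(2)=5; μ^(3)=-3; μ^(4)=-7; μ^(5)=-43

((0, 2, 2, 0); (0, 0, 1, 0); (0, 1, 1, 1); (3, 0, 0, 0); (0, 0, 0, 1))


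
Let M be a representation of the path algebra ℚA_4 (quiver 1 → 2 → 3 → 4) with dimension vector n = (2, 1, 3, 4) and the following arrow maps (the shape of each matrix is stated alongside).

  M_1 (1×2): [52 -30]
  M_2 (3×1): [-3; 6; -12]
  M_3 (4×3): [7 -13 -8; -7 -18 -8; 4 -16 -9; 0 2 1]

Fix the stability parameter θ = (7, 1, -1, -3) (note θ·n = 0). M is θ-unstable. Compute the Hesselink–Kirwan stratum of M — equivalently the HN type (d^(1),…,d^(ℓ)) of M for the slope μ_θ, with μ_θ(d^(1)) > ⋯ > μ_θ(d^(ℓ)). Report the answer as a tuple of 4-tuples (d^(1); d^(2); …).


Via rank(M_{q-1}∘⋯∘M_p): M ≅ I[1,1], I[1,4], I[3,4]^2, I[4,4].
μ_θ-semistable layers: μ^(1)=7; μ^(2)=1; μ^(3)=-2; μ^(4)=-3

((1, 0, 0, 0); (1, 1, 1, 1); (0, 0, 2, 2); (0, 0, 0, 1))


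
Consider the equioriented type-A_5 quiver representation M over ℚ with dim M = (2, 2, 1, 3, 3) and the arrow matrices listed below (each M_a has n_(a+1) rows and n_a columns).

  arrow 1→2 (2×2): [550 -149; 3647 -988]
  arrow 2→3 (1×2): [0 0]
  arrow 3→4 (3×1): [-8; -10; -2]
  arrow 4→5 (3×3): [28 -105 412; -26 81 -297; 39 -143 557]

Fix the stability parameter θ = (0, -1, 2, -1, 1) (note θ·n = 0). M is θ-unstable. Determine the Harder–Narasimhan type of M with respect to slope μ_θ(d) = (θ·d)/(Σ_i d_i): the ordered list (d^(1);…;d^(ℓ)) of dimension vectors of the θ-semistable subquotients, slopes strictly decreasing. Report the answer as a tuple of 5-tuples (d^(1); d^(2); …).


Interval decomposition of M: I[1,2]^2, I[3,5], I[4,5]^2.
HN type (ℓ=4): μ^(1)=1; μ^(2)=1/2; μ^(3)=-1/2; μ^(4)=-1

((0, 0, 0, 0, 3); (0, 0, 1, 1, 0); (2, 2, 0, 0, 0); (0, 0, 0, 2, 0))


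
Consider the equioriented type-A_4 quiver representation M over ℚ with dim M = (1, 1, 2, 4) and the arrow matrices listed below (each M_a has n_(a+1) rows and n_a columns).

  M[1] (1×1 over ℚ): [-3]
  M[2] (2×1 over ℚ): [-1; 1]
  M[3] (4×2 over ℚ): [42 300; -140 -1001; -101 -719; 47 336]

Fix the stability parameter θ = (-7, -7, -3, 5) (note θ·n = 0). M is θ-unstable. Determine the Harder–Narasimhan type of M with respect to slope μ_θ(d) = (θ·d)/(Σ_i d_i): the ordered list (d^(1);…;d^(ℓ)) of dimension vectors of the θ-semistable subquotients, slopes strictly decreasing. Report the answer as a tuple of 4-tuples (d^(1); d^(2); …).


Interval decomposition of M: I[1,4], I[3,4], I[4,4]^2.
HN type (ℓ=3): μ^(1)=5; μ^(2)=-3; μ^(3)=-7

((0, 0, 0, 4); (0, 0, 2, 0); (1, 1, 0, 0))


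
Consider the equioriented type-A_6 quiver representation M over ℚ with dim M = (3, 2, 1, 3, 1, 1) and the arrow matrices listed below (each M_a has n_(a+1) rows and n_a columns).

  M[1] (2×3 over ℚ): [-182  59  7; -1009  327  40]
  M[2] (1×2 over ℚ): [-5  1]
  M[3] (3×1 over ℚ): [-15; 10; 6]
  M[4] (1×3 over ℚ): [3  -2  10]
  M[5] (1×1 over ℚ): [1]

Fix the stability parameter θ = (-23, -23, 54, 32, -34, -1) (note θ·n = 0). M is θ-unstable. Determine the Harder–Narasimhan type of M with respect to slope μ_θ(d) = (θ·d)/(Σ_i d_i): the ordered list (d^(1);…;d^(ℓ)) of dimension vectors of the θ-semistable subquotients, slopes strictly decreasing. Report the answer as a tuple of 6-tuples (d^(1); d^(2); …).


Interval decomposition of M: I[1,1], I[1,2], I[1,6], I[4,4]^2.
HN type (ℓ=3): μ^(1)=32; μ^(2)=51/4; μ^(3)=-23

((0, 0, 0, 2, 0, 0); (0, 0, 1, 1, 1, 1); (3, 2, 0, 0, 0, 0))


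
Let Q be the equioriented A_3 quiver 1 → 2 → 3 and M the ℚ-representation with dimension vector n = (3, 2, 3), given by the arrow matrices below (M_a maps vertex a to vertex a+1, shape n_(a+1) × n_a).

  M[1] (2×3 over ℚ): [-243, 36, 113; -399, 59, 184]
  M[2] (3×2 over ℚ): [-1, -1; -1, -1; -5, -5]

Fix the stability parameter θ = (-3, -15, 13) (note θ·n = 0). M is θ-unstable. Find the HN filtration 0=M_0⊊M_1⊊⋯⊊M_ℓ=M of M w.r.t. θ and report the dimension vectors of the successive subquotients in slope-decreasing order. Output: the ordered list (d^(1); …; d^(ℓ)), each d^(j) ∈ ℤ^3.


Barcode: M ≅ I[1,1], I[1,2], I[1,3], I[3,3]^2. HN layers by μ_θ (3 steps, strictly decreasing):
  μ^(1)=13; μ^(2)=-3; μ^(3)=-9

((0, 0, 3); (1, 0, 0); (2, 2, 0))


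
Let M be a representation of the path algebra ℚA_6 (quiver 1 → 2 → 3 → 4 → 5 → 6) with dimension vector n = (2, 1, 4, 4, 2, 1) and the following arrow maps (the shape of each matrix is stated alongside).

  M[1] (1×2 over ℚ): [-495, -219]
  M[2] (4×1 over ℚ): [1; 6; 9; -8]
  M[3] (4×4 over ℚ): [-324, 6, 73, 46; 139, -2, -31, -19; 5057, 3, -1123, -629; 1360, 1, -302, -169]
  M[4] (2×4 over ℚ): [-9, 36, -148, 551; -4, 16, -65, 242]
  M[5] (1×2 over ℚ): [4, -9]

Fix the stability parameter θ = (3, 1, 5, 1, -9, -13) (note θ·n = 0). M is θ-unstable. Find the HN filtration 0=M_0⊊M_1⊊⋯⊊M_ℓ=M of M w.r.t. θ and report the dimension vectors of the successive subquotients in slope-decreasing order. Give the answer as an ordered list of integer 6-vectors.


Barcode: M ≅ I[1,1], I[1,5], I[3,4]^2, I[3,6]. HN layers by μ_θ (3 steps, strictly decreasing):
  μ^(1)=3; μ^(2)=1/5; μ^(3)=-4

((1, 0, 2, 2, 0, 0); (1, 1, 1, 1, 1, 0); (0, 0, 1, 1, 1, 1))


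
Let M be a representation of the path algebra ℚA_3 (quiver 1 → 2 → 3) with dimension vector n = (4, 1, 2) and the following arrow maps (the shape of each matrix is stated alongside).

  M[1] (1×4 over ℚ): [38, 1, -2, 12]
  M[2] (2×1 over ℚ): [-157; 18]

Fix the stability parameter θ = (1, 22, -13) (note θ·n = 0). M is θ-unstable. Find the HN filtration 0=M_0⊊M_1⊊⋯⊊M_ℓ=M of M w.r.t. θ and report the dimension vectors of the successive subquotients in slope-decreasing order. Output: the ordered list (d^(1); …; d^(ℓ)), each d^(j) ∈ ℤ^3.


Barcode: M ≅ I[1,1]^3, I[1,3], I[3,3]. HN layers by μ_θ (3 steps, strictly decreasing):
  μ^(1)=9/2; μ^(2)=1; μ^(3)=-13

((0, 1, 1); (4, 0, 0); (0, 0, 1))


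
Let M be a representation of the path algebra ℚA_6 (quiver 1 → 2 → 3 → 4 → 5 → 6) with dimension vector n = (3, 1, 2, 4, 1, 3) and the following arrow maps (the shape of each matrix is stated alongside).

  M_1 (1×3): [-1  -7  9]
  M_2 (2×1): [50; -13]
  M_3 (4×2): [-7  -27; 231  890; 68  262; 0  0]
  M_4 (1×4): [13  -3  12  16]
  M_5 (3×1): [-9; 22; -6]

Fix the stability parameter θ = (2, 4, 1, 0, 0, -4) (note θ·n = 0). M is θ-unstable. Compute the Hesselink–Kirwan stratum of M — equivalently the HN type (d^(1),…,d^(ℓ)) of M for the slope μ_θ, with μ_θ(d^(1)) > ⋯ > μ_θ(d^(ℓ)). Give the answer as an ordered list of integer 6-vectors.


Barcode: M ≅ I[1,1]^2, I[1,6], I[3,4], I[4,4]^2, I[6,6]^2. HN layers by μ_θ (4 steps, strictly decreasing):
  μ^(1)=2; μ^(2)=1/2; μ^(3)=0; μ^(4)=-4

((2, 0, 0, 0, 0, 0); (1, 1, 2, 2, 1, 1); (0, 0, 0, 2, 0, 0); (0, 0, 0, 0, 0, 2))


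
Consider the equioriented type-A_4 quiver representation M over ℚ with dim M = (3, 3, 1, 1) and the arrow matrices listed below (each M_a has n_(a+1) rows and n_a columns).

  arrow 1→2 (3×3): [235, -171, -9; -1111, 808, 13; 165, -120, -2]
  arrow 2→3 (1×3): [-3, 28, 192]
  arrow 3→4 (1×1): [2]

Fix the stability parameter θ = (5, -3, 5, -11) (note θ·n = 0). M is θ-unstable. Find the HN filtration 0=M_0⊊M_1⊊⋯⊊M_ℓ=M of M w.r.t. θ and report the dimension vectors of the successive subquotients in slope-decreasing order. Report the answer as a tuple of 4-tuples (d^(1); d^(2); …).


Via rank(M_{q-1}∘⋯∘M_p): M ≅ I[1,2]^2, I[1,4].
μ_θ-semistable layers: μ^(1)=1; μ^(2)=-1

((2, 2, 0, 0); (1, 1, 1, 1))


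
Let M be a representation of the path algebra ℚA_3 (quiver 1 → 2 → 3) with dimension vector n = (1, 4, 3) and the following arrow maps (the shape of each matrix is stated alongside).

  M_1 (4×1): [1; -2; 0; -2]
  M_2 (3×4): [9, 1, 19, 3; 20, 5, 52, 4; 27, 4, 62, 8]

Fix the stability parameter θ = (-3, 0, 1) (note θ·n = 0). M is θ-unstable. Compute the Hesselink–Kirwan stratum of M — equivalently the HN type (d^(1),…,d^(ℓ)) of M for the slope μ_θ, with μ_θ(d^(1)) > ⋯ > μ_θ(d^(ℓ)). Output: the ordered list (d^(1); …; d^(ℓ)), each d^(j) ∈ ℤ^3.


Interval decomposition of M: I[1,3], I[2,2], I[2,3]^2.
HN type (ℓ=3): μ^(1)=1; μ^(2)=0; μ^(3)=-3

((0, 0, 3); (0, 4, 0); (1, 0, 0))


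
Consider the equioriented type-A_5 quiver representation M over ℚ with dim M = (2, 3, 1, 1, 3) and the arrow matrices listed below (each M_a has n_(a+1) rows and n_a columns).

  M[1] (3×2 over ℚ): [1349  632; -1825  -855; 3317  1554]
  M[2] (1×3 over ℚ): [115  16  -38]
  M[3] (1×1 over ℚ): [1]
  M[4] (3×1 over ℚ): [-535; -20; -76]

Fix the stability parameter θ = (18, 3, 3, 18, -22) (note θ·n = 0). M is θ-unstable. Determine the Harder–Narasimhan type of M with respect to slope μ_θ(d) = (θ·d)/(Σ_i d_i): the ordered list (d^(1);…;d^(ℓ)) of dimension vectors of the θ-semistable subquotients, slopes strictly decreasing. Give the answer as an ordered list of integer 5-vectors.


Barcode: M ≅ I[1,2], I[1,5], I[2,2], I[5,5]^2. HN layers by μ_θ (4 steps, strictly decreasing):
  μ^(1)=21/2; μ^(2)=4; μ^(3)=3; μ^(4)=-22

((1, 1, 0, 0, 0); (1, 1, 1, 1, 1); (0, 1, 0, 0, 0); (0, 0, 0, 0, 2))


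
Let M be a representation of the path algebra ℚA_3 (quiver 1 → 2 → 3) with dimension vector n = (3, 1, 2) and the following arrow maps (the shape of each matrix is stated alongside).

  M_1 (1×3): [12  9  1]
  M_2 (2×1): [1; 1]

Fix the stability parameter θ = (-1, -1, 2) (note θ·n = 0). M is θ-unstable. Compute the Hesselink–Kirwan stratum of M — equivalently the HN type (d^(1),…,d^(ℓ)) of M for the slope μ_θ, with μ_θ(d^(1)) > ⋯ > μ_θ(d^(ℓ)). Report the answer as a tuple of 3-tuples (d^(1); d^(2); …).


Via rank(M_{q-1}∘⋯∘M_p): M ≅ I[1,1]^2, I[1,3], I[3,3].
μ_θ-semistable layers: μ^(1)=2; μ^(2)=-1

((0, 0, 2); (3, 1, 0))


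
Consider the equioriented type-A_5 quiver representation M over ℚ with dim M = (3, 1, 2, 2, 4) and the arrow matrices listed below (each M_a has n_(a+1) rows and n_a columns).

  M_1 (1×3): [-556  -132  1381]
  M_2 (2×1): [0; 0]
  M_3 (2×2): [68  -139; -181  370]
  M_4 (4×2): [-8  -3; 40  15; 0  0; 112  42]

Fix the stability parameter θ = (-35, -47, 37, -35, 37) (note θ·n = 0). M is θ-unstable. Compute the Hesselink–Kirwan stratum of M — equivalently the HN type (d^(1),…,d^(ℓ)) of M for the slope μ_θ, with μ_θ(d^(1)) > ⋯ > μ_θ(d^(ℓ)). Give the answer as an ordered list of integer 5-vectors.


Barcode: M ≅ I[1,1]^2, I[1,2], I[3,4], I[3,5], I[5,5]^3. HN layers by μ_θ (4 steps, strictly decreasing):
  μ^(1)=37; μ^(2)=1; μ^(3)=-35; μ^(4)=-41

((0, 0, 0, 0, 4); (0, 0, 2, 2, 0); (2, 0, 0, 0, 0); (1, 1, 0, 0, 0))


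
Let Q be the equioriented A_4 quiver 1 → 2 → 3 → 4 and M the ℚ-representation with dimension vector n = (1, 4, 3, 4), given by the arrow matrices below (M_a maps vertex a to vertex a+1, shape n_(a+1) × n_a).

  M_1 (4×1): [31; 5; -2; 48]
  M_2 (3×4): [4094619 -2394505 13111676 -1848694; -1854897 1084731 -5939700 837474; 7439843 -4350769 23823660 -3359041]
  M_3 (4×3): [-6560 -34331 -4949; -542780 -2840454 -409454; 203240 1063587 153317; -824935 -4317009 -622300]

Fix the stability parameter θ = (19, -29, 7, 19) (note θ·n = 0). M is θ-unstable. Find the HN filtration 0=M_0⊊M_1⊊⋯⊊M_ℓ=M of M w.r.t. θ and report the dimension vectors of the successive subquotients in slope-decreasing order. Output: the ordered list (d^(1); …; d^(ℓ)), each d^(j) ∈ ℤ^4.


Interval decomposition of M: I[1,2], I[2,2], I[2,3], I[2,4], I[3,4], I[4,4]^2.
HN type (ℓ=4): μ^(1)=19; μ^(2)=7; μ^(3)=-5; μ^(4)=-29

((0, 0, 0, 4); (0, 0, 3, 0); (1, 1, 0, 0); (0, 3, 0, 0))


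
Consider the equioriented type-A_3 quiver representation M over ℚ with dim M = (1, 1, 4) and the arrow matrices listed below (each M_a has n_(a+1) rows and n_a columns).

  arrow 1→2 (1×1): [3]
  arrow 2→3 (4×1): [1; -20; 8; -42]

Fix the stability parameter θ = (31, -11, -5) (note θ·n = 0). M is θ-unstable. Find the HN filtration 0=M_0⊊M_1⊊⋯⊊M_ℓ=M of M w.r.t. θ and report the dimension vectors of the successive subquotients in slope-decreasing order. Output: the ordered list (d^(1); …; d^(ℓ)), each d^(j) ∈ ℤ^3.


Via rank(M_{q-1}∘⋯∘M_p): M ≅ I[1,3], I[3,3]^3.
μ_θ-semistable layers: μ^(1)=5; μ^(2)=-5

((1, 1, 1); (0, 0, 3))


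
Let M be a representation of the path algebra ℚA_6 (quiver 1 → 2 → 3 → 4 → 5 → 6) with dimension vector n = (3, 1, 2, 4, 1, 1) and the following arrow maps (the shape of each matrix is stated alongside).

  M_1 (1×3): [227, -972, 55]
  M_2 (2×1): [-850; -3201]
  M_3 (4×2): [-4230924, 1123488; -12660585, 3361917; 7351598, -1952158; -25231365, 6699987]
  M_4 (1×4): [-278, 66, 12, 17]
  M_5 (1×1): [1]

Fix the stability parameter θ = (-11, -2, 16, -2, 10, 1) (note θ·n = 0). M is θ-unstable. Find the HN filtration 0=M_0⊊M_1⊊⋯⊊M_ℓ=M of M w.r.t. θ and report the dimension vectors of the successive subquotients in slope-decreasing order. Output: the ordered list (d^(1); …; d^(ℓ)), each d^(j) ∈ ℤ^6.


Via rank(M_{q-1}∘⋯∘M_p): M ≅ I[1,1]^2, I[1,6], I[3,4], I[4,4]^2.
μ_θ-semistable layers: μ^(1)=7; μ^(2)=25/4; μ^(3)=-2; μ^(4)=-11

((0, 0, 1, 1, 0, 0); (0, 0, 1, 1, 1, 1); (0, 1, 0, 2, 0, 0); (3, 0, 0, 0, 0, 0))


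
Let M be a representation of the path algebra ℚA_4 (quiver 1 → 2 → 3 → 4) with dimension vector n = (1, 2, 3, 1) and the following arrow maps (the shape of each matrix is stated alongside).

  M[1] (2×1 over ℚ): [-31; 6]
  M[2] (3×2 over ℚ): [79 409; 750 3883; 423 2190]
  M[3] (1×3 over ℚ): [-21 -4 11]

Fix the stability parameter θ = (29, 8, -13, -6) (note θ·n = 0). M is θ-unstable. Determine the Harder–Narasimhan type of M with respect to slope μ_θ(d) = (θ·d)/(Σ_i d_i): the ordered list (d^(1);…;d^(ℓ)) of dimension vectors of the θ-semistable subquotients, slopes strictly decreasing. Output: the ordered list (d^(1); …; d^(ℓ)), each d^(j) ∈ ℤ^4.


Via rank(M_{q-1}∘⋯∘M_p): M ≅ I[1,3], I[2,4], I[3,3].
μ_θ-semistable layers: μ^(1)=8; μ^(2)=-11/3; μ^(3)=-13

((1, 1, 1, 0); (0, 1, 1, 1); (0, 0, 1, 0))


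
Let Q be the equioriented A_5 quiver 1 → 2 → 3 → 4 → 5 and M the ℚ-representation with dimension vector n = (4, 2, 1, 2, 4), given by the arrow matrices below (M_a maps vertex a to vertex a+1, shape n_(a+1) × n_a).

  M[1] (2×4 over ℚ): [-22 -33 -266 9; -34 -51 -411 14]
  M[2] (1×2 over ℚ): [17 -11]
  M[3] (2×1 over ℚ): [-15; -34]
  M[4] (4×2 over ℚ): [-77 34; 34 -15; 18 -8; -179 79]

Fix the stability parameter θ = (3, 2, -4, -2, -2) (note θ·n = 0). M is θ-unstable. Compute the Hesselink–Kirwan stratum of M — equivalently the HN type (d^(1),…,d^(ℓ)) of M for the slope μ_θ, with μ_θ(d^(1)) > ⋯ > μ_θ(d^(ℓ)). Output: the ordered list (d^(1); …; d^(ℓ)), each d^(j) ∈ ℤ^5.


Barcode: M ≅ I[1,1]^2, I[1,2], I[1,5], I[4,5], I[5,5]^2. HN layers by μ_θ (4 steps, strictly decreasing):
  μ^(1)=3; μ^(2)=5/2; μ^(3)=-3/5; μ^(4)=-2

((2, 0, 0, 0, 0); (1, 1, 0, 0, 0); (1, 1, 1, 1, 1); (0, 0, 0, 1, 3))


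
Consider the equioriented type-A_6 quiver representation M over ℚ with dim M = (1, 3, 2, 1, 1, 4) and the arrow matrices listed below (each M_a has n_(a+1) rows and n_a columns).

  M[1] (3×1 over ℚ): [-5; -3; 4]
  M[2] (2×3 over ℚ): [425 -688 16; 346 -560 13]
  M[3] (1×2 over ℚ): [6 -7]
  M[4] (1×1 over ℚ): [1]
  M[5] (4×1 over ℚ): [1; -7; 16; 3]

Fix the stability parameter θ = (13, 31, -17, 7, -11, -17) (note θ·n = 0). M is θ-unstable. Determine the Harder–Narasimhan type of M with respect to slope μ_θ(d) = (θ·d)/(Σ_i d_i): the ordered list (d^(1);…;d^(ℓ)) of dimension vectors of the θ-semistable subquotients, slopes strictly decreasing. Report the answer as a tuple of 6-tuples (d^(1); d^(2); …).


Interval decomposition of M: I[1,6], I[2,2], I[2,3], I[6,6]^3.
HN type (ℓ=4): μ^(1)=31; μ^(2)=7; μ^(3)=1; μ^(4)=-17

((0, 1, 0, 0, 0, 0); (0, 1, 1, 0, 0, 0); (1, 1, 1, 1, 1, 1); (0, 0, 0, 0, 0, 3))


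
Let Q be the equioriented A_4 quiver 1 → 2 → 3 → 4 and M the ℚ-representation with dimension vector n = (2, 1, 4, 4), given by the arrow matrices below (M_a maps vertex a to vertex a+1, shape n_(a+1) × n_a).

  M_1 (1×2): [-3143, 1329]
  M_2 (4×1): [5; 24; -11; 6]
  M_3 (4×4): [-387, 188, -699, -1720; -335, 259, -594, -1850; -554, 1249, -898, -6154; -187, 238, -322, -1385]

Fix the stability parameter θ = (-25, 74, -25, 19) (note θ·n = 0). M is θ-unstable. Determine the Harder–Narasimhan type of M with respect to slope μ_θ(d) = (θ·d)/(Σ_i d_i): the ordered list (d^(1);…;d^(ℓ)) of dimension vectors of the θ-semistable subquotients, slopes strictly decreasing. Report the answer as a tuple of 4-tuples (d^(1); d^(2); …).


Barcode: M ≅ I[1,1], I[1,4], I[3,4]^3. HN layers by μ_θ (3 steps, strictly decreasing):
  μ^(1)=68/3; μ^(2)=19; μ^(3)=-25

((0, 1, 1, 1); (0, 0, 0, 3); (2, 0, 3, 0))


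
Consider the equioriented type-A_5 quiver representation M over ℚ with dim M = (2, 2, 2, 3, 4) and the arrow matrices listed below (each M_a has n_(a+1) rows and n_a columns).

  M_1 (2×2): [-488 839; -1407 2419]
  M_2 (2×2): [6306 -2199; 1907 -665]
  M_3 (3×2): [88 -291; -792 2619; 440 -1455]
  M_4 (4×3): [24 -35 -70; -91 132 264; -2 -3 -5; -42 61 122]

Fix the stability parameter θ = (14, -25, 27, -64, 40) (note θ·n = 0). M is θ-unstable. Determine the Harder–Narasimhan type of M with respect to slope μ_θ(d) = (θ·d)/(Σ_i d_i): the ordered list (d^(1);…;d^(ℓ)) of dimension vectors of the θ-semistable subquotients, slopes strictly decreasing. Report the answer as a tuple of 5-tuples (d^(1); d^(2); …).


Via rank(M_{q-1}∘⋯∘M_p): M ≅ I[1,3], I[1,5], I[4,5]^2, I[5,5].
μ_θ-semistable layers: μ^(1)=40; μ^(2)=27; μ^(3)=-11/2; μ^(4)=-12; μ^(5)=-64

((0, 0, 0, 0, 4); (0, 0, 1, 0, 0); (1, 1, 0, 0, 0); (1, 1, 1, 1, 0); (0, 0, 0, 2, 0))


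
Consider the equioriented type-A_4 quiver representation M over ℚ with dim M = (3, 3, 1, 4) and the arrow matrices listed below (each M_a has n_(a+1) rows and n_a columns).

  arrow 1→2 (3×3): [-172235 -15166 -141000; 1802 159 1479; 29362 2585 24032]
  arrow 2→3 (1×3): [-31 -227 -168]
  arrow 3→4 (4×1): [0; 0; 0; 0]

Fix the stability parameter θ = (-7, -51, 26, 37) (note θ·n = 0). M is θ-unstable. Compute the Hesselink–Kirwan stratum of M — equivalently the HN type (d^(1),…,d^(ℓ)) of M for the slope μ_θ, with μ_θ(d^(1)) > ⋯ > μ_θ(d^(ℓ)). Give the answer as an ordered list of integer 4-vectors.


Barcode: M ≅ I[1,2]^2, I[1,3], I[4,4]^4. HN layers by μ_θ (3 steps, strictly decreasing):
  μ^(1)=37; μ^(2)=26; μ^(3)=-29

((0, 0, 0, 4); (0, 0, 1, 0); (3, 3, 0, 0))


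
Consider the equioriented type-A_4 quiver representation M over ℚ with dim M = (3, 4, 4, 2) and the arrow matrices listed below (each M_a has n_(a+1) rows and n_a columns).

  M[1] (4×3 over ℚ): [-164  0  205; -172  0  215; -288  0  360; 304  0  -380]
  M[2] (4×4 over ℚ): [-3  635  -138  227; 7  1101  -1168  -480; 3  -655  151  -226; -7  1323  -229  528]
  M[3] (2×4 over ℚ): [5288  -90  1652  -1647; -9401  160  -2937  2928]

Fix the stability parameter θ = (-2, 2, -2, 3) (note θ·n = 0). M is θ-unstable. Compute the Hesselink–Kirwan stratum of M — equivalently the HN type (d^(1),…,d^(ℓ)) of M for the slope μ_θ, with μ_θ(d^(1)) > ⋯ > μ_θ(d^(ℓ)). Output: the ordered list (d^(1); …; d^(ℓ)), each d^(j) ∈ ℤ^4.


Interval decomposition of M: I[1,1]^2, I[1,4], I[2,2], I[2,3], I[2,4], I[3,3].
HN type (ℓ=4): μ^(1)=3; μ^(2)=2; μ^(3)=0; μ^(4)=-2

((0, 0, 0, 2); (0, 1, 0, 0); (0, 3, 3, 0); (3, 0, 1, 0))


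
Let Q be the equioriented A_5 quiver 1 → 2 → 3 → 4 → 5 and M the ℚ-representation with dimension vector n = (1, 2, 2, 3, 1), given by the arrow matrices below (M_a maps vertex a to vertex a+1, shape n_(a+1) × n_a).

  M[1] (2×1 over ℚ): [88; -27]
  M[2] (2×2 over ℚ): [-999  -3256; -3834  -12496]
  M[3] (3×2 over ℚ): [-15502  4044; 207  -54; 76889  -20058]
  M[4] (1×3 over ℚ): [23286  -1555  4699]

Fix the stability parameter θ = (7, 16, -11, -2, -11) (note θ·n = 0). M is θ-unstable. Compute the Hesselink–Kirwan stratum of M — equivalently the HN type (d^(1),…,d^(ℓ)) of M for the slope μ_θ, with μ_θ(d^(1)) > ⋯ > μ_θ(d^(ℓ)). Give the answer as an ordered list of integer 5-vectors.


Barcode: M ≅ I[1,2], I[2,5], I[3,3], I[4,4]^2. HN layers by μ_θ (4 steps, strictly decreasing):
  μ^(1)=16; μ^(2)=7; μ^(3)=-2; μ^(4)=-11

((0, 1, 0, 0, 0); (1, 0, 0, 0, 0); (0, 1, 1, 3, 1); (0, 0, 1, 0, 0))


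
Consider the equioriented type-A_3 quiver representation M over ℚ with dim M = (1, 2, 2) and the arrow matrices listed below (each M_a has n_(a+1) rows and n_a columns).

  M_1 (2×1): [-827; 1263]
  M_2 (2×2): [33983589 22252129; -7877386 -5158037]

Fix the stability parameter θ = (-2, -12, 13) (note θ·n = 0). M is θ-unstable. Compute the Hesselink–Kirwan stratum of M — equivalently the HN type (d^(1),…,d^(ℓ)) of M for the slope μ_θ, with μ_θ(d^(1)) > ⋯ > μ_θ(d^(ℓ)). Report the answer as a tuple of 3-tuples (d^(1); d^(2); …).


Barcode: M ≅ I[1,3], I[2,3]. HN layers by μ_θ (3 steps, strictly decreasing):
  μ^(1)=13; μ^(2)=-7; μ^(3)=-12

((0, 0, 2); (1, 1, 0); (0, 1, 0))


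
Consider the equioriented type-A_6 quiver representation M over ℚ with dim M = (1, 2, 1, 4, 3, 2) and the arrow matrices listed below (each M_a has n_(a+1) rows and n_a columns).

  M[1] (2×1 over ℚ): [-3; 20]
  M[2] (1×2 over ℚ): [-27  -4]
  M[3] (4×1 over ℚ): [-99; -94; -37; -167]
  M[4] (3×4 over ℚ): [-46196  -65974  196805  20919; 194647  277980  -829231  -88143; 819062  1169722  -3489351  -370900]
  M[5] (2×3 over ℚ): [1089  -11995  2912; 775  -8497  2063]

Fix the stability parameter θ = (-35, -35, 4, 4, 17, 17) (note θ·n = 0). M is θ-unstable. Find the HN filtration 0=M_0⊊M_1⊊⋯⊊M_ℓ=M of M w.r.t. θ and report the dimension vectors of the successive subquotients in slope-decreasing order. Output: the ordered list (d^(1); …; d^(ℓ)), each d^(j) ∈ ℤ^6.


Interval decomposition of M: I[1,6], I[2,2], I[4,4], I[4,5], I[4,6].
HN type (ℓ=3): μ^(1)=17; μ^(2)=4; μ^(3)=-35

((0, 0, 0, 0, 3, 2); (0, 0, 1, 4, 0, 0); (1, 2, 0, 0, 0, 0))


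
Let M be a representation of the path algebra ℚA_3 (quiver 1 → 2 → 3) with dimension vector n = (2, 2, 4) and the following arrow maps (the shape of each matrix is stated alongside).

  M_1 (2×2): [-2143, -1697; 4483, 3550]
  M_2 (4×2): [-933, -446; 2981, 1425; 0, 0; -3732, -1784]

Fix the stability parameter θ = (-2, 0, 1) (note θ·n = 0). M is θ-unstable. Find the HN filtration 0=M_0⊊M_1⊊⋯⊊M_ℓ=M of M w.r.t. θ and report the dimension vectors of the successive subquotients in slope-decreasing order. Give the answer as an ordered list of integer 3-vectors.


Barcode: M ≅ I[1,3]^2, I[3,3]^2. HN layers by μ_θ (3 steps, strictly decreasing):
  μ^(1)=1; μ^(2)=0; μ^(3)=-2

((0, 0, 4); (0, 2, 0); (2, 0, 0))


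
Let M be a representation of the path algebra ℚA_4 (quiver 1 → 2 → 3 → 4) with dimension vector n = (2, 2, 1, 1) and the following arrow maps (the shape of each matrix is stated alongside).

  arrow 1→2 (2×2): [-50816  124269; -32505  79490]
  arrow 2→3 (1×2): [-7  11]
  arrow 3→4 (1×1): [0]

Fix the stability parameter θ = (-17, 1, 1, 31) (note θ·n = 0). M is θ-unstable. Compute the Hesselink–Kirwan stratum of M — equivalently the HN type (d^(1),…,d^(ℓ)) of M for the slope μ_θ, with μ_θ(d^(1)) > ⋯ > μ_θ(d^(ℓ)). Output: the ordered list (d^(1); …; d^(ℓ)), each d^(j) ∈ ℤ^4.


Interval decomposition of M: I[1,2], I[1,3], I[4,4].
HN type (ℓ=3): μ^(1)=31; μ^(2)=1; μ^(3)=-17

((0, 0, 0, 1); (0, 2, 1, 0); (2, 0, 0, 0))


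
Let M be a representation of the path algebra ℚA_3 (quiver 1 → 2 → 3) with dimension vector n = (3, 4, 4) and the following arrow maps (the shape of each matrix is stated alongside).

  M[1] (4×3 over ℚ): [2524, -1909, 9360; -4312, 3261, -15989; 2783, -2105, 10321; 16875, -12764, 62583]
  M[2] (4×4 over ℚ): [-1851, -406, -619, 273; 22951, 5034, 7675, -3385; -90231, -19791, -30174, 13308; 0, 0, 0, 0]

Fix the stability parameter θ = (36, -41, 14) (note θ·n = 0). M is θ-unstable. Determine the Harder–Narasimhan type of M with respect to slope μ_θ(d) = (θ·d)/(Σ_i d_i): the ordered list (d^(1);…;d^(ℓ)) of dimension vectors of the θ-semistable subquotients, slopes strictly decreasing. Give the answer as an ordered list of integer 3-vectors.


Via rank(M_{q-1}∘⋯∘M_p): M ≅ I[1,2], I[1,3]^2, I[2,2], I[3,3]^2.
μ_θ-semistable layers: μ^(1)=14; μ^(2)=-5/2; μ^(3)=-41

((0, 0, 4); (3, 3, 0); (0, 1, 0))


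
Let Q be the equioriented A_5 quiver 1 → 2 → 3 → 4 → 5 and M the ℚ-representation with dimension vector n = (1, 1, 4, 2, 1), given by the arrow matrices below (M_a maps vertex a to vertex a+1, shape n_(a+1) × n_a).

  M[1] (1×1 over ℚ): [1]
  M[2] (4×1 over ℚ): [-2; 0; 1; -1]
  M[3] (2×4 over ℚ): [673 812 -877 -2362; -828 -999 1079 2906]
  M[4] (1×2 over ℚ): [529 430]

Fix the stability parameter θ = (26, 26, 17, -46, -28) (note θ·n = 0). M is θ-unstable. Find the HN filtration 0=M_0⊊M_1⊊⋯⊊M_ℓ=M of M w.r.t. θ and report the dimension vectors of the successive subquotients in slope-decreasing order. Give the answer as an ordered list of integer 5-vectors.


Via rank(M_{q-1}∘⋯∘M_p): M ≅ I[1,5], I[3,3]^2, I[3,4].
μ_θ-semistable layers: μ^(1)=17; μ^(2)=-1; μ^(3)=-29/2

((0, 0, 2, 0, 0); (1, 1, 1, 1, 1); (0, 0, 1, 1, 0))


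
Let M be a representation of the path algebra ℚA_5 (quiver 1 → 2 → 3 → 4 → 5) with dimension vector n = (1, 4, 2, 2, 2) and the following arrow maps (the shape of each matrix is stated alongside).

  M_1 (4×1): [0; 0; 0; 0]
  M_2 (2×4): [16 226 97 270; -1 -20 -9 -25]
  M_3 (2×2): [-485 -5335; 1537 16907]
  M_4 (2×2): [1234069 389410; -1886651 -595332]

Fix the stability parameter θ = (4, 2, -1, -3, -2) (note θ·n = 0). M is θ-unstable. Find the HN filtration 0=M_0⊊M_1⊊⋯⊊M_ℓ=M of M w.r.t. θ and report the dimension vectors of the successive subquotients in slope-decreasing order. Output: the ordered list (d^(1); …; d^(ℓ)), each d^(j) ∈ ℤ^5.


Barcode: M ≅ I[1,1], I[2,2]^2, I[2,3], I[2,5], I[4,5]. HN layers by μ_θ (6 steps, strictly decreasing):
  μ^(1)=4; μ^(2)=2; μ^(3)=1/2; μ^(4)=-1; μ^(5)=-2; μ^(6)=-3

((1, 0, 0, 0, 0); (0, 2, 0, 0, 0); (0, 1, 1, 0, 0); (0, 1, 1, 1, 1); (0, 0, 0, 0, 1); (0, 0, 0, 1, 0))


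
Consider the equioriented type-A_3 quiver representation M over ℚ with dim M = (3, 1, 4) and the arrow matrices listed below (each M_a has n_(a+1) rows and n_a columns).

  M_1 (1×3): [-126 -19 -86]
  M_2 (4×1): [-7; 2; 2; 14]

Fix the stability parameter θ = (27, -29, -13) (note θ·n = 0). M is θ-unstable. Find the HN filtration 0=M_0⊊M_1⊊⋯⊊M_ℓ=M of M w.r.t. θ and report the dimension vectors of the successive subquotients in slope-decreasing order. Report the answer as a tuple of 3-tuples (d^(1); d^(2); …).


Interval decomposition of M: I[1,1]^2, I[1,3], I[3,3]^3.
HN type (ℓ=3): μ^(1)=27; μ^(2)=-5; μ^(3)=-13

((2, 0, 0); (1, 1, 1); (0, 0, 3))


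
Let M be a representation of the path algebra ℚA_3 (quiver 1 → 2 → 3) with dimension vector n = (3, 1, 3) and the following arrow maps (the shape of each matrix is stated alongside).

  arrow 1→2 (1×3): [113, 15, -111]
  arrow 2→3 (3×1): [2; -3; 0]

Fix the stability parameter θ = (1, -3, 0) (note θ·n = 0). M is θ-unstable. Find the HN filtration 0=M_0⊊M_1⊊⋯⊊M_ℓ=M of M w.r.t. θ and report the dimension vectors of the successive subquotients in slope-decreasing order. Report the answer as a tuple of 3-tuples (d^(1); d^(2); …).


Barcode: M ≅ I[1,1]^2, I[1,3], I[3,3]^2. HN layers by μ_θ (3 steps, strictly decreasing):
  μ^(1)=1; μ^(2)=0; μ^(3)=-1

((2, 0, 0); (0, 0, 3); (1, 1, 0))


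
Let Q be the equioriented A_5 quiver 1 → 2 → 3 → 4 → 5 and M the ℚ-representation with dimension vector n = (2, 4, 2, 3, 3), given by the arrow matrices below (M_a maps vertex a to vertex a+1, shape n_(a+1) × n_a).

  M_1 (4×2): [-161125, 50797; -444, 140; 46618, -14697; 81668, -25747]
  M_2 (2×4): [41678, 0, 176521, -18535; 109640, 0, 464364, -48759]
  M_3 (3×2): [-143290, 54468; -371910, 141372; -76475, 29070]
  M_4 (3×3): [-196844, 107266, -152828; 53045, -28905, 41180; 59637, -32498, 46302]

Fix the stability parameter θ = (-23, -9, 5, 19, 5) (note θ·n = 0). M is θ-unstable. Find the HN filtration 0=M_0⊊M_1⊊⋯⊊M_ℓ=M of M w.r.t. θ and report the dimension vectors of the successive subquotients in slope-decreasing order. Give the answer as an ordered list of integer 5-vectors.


Interval decomposition of M: I[1,2], I[1,3], I[2,2], I[2,4], I[4,5]^2, I[5,5].
HN type (ℓ=5): μ^(1)=19; μ^(2)=12; μ^(3)=5; μ^(4)=-9; μ^(5)=-23

((0, 0, 0, 1, 0); (0, 0, 0, 2, 2); (0, 0, 2, 0, 1); (0, 4, 0, 0, 0); (2, 0, 0, 0, 0))


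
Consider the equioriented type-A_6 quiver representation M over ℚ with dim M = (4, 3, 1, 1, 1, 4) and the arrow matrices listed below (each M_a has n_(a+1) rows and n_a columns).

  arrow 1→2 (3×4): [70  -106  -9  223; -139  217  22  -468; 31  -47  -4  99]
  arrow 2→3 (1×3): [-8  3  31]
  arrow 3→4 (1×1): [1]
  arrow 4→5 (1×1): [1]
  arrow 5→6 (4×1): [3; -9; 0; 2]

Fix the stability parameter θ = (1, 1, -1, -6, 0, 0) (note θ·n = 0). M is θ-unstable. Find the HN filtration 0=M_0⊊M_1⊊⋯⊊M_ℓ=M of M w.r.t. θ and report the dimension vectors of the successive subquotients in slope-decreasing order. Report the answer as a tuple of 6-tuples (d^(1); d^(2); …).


Via rank(M_{q-1}∘⋯∘M_p): M ≅ I[1,1], I[1,2]^2, I[1,6], I[6,6]^3.
μ_θ-semistable layers: μ^(1)=1; μ^(2)=0; μ^(3)=-5/4

((3, 2, 0, 0, 0, 0); (0, 0, 0, 0, 1, 4); (1, 1, 1, 1, 0, 0))


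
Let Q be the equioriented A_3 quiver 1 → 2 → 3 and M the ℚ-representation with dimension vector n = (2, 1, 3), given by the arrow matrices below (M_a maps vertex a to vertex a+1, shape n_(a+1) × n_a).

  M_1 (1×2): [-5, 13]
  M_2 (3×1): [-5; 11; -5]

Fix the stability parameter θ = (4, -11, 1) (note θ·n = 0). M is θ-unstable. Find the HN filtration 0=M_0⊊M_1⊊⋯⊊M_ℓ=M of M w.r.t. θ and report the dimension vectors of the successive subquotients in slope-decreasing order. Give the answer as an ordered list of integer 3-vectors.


Interval decomposition of M: I[1,1], I[1,3], I[3,3]^2.
HN type (ℓ=3): μ^(1)=4; μ^(2)=1; μ^(3)=-7/2

((1, 0, 0); (0, 0, 3); (1, 1, 0))


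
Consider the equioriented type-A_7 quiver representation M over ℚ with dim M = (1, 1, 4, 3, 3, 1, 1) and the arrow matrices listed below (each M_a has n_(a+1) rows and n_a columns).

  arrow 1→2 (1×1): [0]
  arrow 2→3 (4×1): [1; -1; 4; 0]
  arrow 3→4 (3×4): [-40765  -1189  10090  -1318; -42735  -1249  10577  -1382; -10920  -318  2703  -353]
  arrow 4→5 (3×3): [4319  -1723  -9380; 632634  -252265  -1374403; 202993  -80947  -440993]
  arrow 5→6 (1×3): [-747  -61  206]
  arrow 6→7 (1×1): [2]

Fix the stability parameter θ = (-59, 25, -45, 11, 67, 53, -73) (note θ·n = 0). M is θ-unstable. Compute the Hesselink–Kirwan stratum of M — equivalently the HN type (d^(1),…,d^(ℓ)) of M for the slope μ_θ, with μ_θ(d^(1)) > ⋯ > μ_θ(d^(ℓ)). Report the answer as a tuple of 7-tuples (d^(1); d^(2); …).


Interval decomposition of M: I[1,1], I[2,7], I[3,3], I[3,5]^2.
HN type (ℓ=6): μ^(1)=67; μ^(2)=47/3; μ^(3)=11; μ^(4)=-10; μ^(5)=-45; μ^(6)=-59

((0, 0, 0, 0, 2, 0, 0); (0, 0, 0, 0, 1, 1, 1); (0, 0, 0, 3, 0, 0, 0); (0, 1, 1, 0, 0, 0, 0); (0, 0, 3, 0, 0, 0, 0); (1, 0, 0, 0, 0, 0, 0))


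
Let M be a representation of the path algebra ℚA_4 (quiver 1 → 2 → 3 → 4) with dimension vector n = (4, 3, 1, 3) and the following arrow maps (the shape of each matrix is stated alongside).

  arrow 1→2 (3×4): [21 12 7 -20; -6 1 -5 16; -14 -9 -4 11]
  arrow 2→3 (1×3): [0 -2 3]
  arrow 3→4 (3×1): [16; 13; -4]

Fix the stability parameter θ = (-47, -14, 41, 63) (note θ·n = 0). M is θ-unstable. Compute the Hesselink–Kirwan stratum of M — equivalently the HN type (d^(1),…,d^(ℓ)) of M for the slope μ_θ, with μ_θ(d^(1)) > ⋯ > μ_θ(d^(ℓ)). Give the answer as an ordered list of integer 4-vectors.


Barcode: M ≅ I[1,1], I[1,2]^2, I[1,4], I[4,4]^2. HN layers by μ_θ (4 steps, strictly decreasing):
  μ^(1)=63; μ^(2)=41; μ^(3)=-14; μ^(4)=-47

((0, 0, 0, 3); (0, 0, 1, 0); (0, 3, 0, 0); (4, 0, 0, 0))


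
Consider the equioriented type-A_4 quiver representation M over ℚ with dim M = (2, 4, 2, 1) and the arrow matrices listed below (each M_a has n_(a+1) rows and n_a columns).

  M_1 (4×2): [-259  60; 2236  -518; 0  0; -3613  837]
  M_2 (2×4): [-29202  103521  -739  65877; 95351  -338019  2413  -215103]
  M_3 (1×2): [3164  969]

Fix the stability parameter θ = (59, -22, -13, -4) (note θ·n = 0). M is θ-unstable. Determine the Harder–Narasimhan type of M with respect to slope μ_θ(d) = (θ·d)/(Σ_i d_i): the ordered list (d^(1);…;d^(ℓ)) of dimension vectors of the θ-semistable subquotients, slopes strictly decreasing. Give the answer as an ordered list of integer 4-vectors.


Via rank(M_{q-1}∘⋯∘M_p): M ≅ I[1,3], I[1,4], I[2,2]^2.
μ_θ-semistable layers: μ^(1)=8; μ^(2)=5; μ^(3)=-22

((1, 1, 1, 0); (1, 1, 1, 1); (0, 2, 0, 0))


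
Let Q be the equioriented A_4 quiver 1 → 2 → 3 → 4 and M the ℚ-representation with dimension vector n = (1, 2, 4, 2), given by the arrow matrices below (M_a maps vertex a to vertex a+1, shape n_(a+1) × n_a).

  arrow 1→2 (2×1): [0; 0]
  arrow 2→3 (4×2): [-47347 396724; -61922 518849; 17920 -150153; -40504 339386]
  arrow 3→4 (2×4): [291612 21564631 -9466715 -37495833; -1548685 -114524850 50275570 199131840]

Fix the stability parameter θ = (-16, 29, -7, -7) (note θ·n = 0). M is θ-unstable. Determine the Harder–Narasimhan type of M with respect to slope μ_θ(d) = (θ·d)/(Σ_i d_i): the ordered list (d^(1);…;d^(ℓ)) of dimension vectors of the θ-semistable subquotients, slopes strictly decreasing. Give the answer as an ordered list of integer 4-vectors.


Via rank(M_{q-1}∘⋯∘M_p): M ≅ I[1,1], I[2,3], I[2,4], I[3,3], I[3,4].
μ_θ-semistable layers: μ^(1)=11; μ^(2)=5; μ^(3)=-7; μ^(4)=-16

((0, 1, 1, 0); (0, 1, 1, 1); (0, 0, 2, 1); (1, 0, 0, 0))
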